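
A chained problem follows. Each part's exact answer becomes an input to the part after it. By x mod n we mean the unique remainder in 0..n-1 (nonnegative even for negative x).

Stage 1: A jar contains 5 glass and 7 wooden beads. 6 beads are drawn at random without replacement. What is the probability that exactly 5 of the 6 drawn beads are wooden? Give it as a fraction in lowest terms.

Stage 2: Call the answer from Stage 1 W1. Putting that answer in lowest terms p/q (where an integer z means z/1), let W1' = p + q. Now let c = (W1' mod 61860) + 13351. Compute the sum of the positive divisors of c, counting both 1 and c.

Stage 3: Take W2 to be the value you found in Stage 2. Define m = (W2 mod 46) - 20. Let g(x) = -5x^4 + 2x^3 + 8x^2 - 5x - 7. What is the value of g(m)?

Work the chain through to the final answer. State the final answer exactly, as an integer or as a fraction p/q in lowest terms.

Stage 1: total draws C(12,6) = 924; favorable C(7,5)*C(5,1) = 105; P = 5/44; answer 5/44
Stage 2: W1 = 5/44; threaded value p + q = 49; c = 13400; 13400 = 2^3 * 5^2 * 67; sigma = (1 + 2 + 4 + 8) * (1 + 5 + 25) * (1 + 67) = 15 * 31 * 68 = 31620; answer 31620
Stage 3: W2 = 31620; m = -2; -5*(-2)^4 + 2*(-2)^3 + 8*(-2)^2 - 5*(-2)^1 - 7 = (-80) + (-16) + (32) + (10) + (-7) = -61; answer -61

-61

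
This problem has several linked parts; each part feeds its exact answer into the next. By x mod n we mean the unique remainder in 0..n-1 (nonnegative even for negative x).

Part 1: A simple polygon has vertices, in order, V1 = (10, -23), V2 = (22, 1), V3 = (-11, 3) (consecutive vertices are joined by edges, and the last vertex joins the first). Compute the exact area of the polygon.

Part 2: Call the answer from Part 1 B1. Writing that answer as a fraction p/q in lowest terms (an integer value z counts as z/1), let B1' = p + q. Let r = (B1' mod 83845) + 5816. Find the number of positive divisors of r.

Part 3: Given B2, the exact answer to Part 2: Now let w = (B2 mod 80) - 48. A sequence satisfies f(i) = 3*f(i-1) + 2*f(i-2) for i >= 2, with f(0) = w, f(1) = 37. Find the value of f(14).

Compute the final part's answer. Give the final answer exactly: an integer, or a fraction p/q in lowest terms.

215092371

Part 1: cross terms: (10*1 - 22*-23)=516, (22*3 - -11*1)=77, (-11*-23 - 10*3)=223; twice the area = |816| = 816; area = 408; answer 408
Part 2: B1 = 408; threaded value p + q = 409; r = 6225; 6225 = 3 * 5^2 * 83; number of divisors = (1+1) * (2+1) * (1+1) = 12; answer 12
Part 3: B2 = 12; w = -36; f(2) = 3*(37) + 2*(-36) = 39; iterating: f(2)=39, f(3)=191, f(4)=651, f(5)=2335, f(6)=8307, f(7)=29591, f(8)=105387, f(9)=375343, f(10)=1336803, f(11)=4761095, f(12)=16956891, f(13)=60392863, f(14)=215092371; answer 215092371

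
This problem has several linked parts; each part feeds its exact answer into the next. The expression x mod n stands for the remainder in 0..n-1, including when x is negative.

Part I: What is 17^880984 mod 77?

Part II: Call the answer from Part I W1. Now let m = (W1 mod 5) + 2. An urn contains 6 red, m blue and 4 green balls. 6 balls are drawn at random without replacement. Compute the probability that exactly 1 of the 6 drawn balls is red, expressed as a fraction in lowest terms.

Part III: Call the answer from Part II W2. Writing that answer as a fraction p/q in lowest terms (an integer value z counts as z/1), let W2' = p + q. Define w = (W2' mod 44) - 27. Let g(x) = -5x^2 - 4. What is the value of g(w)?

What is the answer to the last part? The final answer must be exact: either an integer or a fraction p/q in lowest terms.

-84

Part I: squarings mod 77: 17^1=17, 17^2=58, 17^4=53, 17^8=37, 17^16=60, 17^32=58, 17^64=53, 17^128=37, 17^256=60, 17^512=58, 17^1024=53, 17^2048=37, 17^4096=60, 17^8192=58, 17^16384=53, 17^32768=37, 17^65536=60, 17^131072=58, 17^262144=53, 17^524288=37; 17^880984 = 17^8 * 17^16 * 17^64 * 17^256 * 17^4096 * 17^8192 * 17^16384 * 17^65536 * 17^262144 * 17^524288 = 53 (mod 77); answer 53
Part II: W1 = 53; m = 5; total draws C(15,6) = 5005; favorable C(6,1)*C(9,5) = 756; P = 108/715; answer 108/715
Part III: W2 = 108/715; threaded value p + q = 823; w = 4; -5*(4)^2 - 4 = (-80) + (-4) = -84; answer -84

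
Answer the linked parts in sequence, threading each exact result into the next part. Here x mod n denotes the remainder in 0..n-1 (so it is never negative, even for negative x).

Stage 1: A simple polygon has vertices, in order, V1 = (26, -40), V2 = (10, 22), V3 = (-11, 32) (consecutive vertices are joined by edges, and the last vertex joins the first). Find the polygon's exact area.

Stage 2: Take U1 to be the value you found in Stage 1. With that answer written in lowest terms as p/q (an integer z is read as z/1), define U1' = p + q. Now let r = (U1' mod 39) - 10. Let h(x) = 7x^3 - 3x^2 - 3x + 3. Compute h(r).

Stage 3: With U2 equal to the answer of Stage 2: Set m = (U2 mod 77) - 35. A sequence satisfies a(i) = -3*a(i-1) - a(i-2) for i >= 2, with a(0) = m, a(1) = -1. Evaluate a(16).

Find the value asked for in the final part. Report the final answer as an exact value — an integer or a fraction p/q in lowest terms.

Stage 1: cross terms: (26*22 - 10*-40)=972, (10*32 - -11*22)=562, (-11*-40 - 26*32)=-392; twice the area = |1142| = 1142; area = 571; answer 571
Stage 2: U1 = 571; threaded value p + q = 572; r = 16; 7*(16)^3 - 3*(16)^2 - 3*(16)^1 + 3 = (28672) + (-768) + (-48) + (3) = 27859; answer 27859
Stage 3: U2 = 27859; m = 27; a(2) = -3*(-1) - 1*(27) = -24; iterating: a(2)=-24, a(3)=73, a(4)=-195, a(5)=512, a(6)=-1341, a(7)=3511, a(8)=-9192, a(9)=24065, a(10)=-63003, a(11)=164944, a(12)=-431829, a(13)=1130543, a(14)=-2959800, a(15)=7748857, a(16)=-20286771; answer -20286771

-20286771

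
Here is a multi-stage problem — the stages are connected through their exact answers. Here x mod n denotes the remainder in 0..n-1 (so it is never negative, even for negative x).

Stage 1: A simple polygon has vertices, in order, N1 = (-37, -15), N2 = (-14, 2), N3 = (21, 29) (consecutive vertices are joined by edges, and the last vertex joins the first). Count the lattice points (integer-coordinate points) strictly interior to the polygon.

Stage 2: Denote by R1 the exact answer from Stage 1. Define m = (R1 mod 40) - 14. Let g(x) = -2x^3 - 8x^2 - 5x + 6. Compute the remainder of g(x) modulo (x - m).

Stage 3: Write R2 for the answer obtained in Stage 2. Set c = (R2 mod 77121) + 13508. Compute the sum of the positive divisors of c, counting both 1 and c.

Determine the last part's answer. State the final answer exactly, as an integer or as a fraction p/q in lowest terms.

Stage 1: cross terms: (-37*2 - -14*-15)=-284, (-14*29 - 21*2)=-448, (21*-15 - -37*29)=758; twice the area = |26| = 26; area = 13; boundary points = 1 + 1 + 2 = 4; strictly interior points = area - boundary/2 + 1 = 12; answer 12
Stage 2: R1 = 12; m = -2; remainder = value at the root: -2*(-2)^3 - 8*(-2)^2 - 5*(-2)^1 + 6 = (16) + (-32) + (10) + (6) = 0; answer 0
Stage 3: R2 = 0; c = 13508; 13508 = 2^2 * 11 * 307; sigma = (1 + 2 + 4) * (1 + 11) * (1 + 307) = 7 * 12 * 308 = 25872; answer 25872

25872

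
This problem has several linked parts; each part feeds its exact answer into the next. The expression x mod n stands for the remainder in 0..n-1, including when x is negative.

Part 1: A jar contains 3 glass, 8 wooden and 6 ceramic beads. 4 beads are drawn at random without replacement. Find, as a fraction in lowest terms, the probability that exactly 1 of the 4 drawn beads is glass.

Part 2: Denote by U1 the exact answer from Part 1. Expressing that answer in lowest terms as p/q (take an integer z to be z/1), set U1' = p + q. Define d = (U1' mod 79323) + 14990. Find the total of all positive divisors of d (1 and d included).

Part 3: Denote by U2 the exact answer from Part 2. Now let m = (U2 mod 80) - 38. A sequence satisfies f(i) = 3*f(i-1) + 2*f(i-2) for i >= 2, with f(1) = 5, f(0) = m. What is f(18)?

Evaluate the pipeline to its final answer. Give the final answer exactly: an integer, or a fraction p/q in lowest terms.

Part 1: total draws C(17,4) = 2380; favorable C(3,1)*C(14,3) = 1092; P = 39/85; answer 39/85
Part 2: U1 = 39/85; threaded value p + q = 124; d = 15114; 15114 = 2 * 3 * 11 * 229; sigma = (1 + 2) * (1 + 3) * (1 + 11) * (1 + 229) = 3 * 4 * 12 * 230 = 33120; answer 33120
Part 3: U2 = 33120; m = -38; f(2) = 3*(5) + 2*(-38) = -61; iterating: f(2)=-61, f(3)=-173, f(4)=-641, f(5)=-2269, f(6)=-8089, f(7)=-28805, f(8)=-102593, f(9)=-365389, f(10)=-1301353, f(11)=-4634837, f(12)=-16507217, f(13)=-58791325, f(14)=-209388409, f(15)=-745747877, f(16)=-2656020449, f(17)=-9459557101, f(18)=-33690712201; answer -33690712201

-33690712201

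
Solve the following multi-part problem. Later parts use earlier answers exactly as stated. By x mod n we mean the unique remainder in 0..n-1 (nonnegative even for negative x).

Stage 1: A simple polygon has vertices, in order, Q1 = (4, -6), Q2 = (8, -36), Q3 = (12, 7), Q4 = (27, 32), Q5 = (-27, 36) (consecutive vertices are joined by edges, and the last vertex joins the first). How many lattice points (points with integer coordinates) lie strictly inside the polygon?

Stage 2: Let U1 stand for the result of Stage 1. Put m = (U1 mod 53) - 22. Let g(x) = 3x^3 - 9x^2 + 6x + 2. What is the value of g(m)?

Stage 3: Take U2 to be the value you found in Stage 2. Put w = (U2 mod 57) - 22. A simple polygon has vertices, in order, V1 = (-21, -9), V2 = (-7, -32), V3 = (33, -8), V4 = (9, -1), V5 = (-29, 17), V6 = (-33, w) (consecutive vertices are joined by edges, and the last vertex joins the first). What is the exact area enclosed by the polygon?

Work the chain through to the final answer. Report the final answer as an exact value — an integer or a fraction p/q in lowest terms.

Stage 1: cross terms: (4*-36 - 8*-6)=-96, (8*7 - 12*-36)=488, (12*32 - 27*7)=195, (27*36 - -27*32)=1836, (-27*-6 - 4*36)=18; twice the area = |2441| = 2441; area = 2441/2; boundary points = 2 + 1 + 5 + 2 + 1 = 11; strictly interior points = area - boundary/2 + 1 = 1216; answer 1216
Stage 2: U1 = 1216; m = 28; 3*(28)^3 - 9*(28)^2 + 6*(28)^1 + 2 = (65856) + (-7056) + (168) + (2) = 58970; answer 58970
Stage 3: U2 = 58970; w = 10; cross terms: (-21*-32 - -7*-9)=609, (-7*-8 - 33*-32)=1112, (33*-1 - 9*-8)=39, (9*17 - -29*-1)=124, (-29*10 - -33*17)=271, (-33*-9 - -21*10)=507; twice the area = |2662| = 2662; area = 1331; answer 1331

1331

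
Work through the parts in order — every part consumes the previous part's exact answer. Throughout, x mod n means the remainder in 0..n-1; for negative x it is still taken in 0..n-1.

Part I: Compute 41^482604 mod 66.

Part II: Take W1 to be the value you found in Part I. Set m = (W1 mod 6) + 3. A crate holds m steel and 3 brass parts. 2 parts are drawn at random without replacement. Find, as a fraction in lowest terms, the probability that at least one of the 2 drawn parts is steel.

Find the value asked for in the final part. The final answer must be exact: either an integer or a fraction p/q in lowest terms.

6/7

Part I: squarings mod 66: 41^1=41, 41^2=31, 41^4=37, 41^8=49, 41^16=25, 41^32=31, 41^64=37, 41^128=49, 41^256=25, 41^512=31, 41^1024=37, 41^2048=49, 41^4096=25, 41^8192=31, 41^16384=37, 41^32768=49, 41^65536=25, 41^131072=31, 41^262144=37; 41^482604 = 41^4 * 41^8 * 41^32 * 41^256 * 41^1024 * 41^2048 * 41^4096 * 41^16384 * 41^65536 * 41^131072 * 41^262144 = 37 (mod 66); answer 37
Part II: W1 = 37; m = 4; total draws C(7,2) = 21; complement C(3,2) = 3; favorable 21 - 3 = 18; P = 6/7; answer 6/7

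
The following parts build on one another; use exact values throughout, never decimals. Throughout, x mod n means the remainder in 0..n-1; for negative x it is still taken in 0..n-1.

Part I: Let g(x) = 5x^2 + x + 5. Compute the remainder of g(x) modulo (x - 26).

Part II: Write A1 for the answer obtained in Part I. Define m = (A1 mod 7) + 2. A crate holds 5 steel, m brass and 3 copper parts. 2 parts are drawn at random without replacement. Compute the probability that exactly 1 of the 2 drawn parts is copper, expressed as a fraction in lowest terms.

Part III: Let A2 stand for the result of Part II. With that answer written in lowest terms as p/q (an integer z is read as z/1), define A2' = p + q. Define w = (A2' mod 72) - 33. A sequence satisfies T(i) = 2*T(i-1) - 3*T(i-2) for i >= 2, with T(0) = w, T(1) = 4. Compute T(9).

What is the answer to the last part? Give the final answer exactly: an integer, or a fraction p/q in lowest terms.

Part I: remainder = value at the root: 5*(26)^2 + 1*(26)^1 + 5 = (3380) + (26) + (5) = 3411; answer 3411
Part II: A1 = 3411; m = 4; total draws C(12,2) = 66; favorable C(3,1)*C(9,1) = 27; P = 9/22; answer 9/22
Part III: A2 = 9/22; threaded value p + q = 31; w = -2; T(2) = 2*(4) - 3*(-2) = 14; iterating: T(2)=14, T(3)=16, T(4)=-10, T(5)=-68, T(6)=-106, T(7)=-8, T(8)=302, T(9)=628; answer 628

628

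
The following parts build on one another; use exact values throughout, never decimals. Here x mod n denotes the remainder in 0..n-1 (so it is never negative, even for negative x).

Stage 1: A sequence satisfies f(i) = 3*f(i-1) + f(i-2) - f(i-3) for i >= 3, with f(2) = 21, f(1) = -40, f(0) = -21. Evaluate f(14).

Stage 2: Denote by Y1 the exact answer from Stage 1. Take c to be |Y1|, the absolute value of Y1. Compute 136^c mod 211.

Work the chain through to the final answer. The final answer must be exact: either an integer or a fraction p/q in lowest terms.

194

Stage 1: f(3) = 3*(21) + 1*(-40) - 1*(-21) = 44; iterating: f(3)=44, f(4)=193, f(5)=602, f(6)=1955, f(7)=6274, f(8)=20175, f(9)=64844, f(10)=208433, f(11)=669968, f(12)=2153493, f(13)=6922014, f(14)=22249567; answer 22249567
Stage 2: Y1 = 22249567; c = 22249567; squarings mod 211: 136^1=136, 136^2=139, 136^4=120, 136^8=52, 136^16=172, 136^32=44, 136^64=37, 136^128=103, 136^256=59, 136^512=105, 136^1024=53, 136^2048=66, 136^4096=136, 136^8192=139, 136^16384=120, 136^32768=52, 136^65536=172, 136^131072=44, 136^262144=37, 136^524288=103, 136^1048576=59, 136^2097152=105, 136^4194304=53, 136^8388608=66, 136^16777216=136; 136^22249567 = 136^1 * 136^2 * 136^4 * 136^8 * 136^16 * 136^64 * 136^32768 * 136^65536 * 136^131072 * 136^1048576 * 136^4194304 * 136^16777216 = 194 (mod 211); answer 194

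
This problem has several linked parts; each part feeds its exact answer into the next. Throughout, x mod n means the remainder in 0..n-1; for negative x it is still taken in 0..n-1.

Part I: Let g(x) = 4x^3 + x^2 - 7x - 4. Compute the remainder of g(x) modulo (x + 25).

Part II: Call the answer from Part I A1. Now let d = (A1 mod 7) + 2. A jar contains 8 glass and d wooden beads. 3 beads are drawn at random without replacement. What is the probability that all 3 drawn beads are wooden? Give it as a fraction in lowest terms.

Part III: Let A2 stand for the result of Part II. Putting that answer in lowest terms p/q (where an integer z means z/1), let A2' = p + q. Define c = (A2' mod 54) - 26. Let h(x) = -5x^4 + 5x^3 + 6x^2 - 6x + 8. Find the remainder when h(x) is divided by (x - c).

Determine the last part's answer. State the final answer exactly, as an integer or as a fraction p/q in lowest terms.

Part I: remainder = value at the root: 4*(-25)^3 + 1*(-25)^2 - 7*(-25)^1 - 4 = (-62500) + (625) + (175) + (-4) = -61704; answer -61704
Part II: A1 = -61704; d = 3; total draws C(11,3) = 165; favorable C(3,3) = 1; P = 1/165; answer 1/165
Part III: A2 = 1/165; threaded value p + q = 166; c = -22; remainder = value at the root: -5*(-22)^4 + 5*(-22)^3 + 6*(-22)^2 - 6*(-22)^1 + 8 = (-1171280) + (-53240) + (2904) + (132) + (8) = -1221476; answer -1221476

-1221476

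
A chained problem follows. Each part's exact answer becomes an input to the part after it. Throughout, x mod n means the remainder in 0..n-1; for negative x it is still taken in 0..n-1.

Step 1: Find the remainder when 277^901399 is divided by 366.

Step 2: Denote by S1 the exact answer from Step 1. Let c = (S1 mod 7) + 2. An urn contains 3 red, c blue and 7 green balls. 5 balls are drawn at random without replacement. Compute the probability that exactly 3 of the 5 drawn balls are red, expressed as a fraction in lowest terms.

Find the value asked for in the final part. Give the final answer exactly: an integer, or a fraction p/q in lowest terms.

5/182

Step 1: squarings mod 366: 277^1=277, 277^2=235, 277^4=325, 277^8=217, 277^16=241, 277^32=253, 277^64=325, 277^128=217, 277^256=241, 277^512=253, 277^1024=325, 277^2048=217, 277^4096=241, 277^8192=253, 277^16384=325, 277^32768=217, 277^65536=241, 277^131072=253, 277^262144=325, 277^524288=217; 277^901399 = 277^1 * 277^2 * 277^4 * 277^16 * 277^256 * 277^16384 * 277^32768 * 277^65536 * 277^262144 * 277^524288 = 37 (mod 366); answer 37
Step 2: S1 = 37; c = 4; total draws C(14,5) = 2002; favorable C(3,3)*C(11,2) = 55; P = 5/182; answer 5/182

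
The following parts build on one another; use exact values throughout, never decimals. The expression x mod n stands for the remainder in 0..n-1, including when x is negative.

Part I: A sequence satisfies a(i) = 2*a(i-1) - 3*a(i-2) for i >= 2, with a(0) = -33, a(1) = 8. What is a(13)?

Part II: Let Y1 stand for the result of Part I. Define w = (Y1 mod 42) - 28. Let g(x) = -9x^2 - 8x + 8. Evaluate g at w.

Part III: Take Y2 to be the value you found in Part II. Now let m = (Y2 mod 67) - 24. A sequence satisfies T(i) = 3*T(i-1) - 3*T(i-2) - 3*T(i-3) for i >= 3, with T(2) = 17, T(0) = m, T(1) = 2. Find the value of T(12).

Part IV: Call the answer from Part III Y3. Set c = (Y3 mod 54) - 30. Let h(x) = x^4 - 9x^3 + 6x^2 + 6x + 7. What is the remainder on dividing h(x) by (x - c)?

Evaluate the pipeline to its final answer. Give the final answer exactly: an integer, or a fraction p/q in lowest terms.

Part I: a(2) = 2*(8) - 3*(-33) = 115; iterating: a(2)=115, a(3)=206, a(4)=67, a(5)=-484, a(6)=-1169, a(7)=-886, a(8)=1735, a(9)=6128, a(10)=7051, a(11)=-4282, a(12)=-29717, a(13)=-46588; answer -46588
Part II: Y1 = -46588; w = 4; -9*(4)^2 - 8*(4)^1 + 8 = (-144) + (-32) + (8) = -168; answer -168
Part III: Y2 = -168; m = 9; T(3) = 3*(17) - 3*(2) - 3*(9) = 18; iterating: T(3)=18, T(4)=-3, T(5)=-114, T(6)=-387, T(7)=-810, T(8)=-927, T(9)=810, T(10)=7641, T(11)=23274, T(12)=44469; answer 44469
Part IV: Y3 = 44469; c = -3; remainder = value at the root: 1*(-3)^4 - 9*(-3)^3 + 6*(-3)^2 + 6*(-3)^1 + 7 = (81) + (243) + (54) + (-18) + (7) = 367; answer 367

367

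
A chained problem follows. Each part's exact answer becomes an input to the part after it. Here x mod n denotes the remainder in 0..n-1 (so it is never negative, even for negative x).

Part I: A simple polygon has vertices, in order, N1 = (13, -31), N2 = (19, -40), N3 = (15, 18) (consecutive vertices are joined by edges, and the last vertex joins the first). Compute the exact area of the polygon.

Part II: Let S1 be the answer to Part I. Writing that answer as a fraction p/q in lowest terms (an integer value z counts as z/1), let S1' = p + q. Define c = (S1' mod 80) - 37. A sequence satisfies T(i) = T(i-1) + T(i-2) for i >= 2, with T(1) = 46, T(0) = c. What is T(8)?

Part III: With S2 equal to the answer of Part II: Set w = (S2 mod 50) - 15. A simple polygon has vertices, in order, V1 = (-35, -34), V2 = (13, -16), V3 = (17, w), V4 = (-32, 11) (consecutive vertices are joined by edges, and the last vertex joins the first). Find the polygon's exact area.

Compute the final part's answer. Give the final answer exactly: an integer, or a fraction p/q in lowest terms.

3879/2

Part I: cross terms: (13*-40 - 19*-31)=69, (19*18 - 15*-40)=942, (15*-31 - 13*18)=-699; twice the area = |312| = 312; area = 156; answer 156
Part II: S1 = 156; threaded value p + q = 157; c = 40; T(2) = 1*(46) + 1*(40) = 86; iterating: T(2)=86, T(3)=132, T(4)=218, T(5)=350, T(6)=568, T(7)=918, T(8)=1486; answer 1486
Part III: S2 = 1486; w = 21; cross terms: (-35*-16 - 13*-34)=1002, (13*21 - 17*-16)=545, (17*11 - -32*21)=859, (-32*-34 - -35*11)=1473; twice the area = |3879| = 3879; area = 3879/2; answer 3879/2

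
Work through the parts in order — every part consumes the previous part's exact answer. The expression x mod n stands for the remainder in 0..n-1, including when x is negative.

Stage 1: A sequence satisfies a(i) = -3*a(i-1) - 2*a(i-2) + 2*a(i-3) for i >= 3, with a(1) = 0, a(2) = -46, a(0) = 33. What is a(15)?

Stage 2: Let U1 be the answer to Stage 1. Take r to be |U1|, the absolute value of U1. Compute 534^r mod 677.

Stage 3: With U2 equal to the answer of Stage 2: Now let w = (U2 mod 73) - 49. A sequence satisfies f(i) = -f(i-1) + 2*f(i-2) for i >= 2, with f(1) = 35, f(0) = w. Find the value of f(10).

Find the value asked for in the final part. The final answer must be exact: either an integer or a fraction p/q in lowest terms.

Stage 1: a(3) = -3*(-46) - 2*(0) + 2*(33) = 204; iterating: a(3)=204, a(4)=-520, a(5)=1060, a(6)=-1732, a(7)=2036, a(8)=-524, a(9)=-5964, a(10)=23012, a(11)=-58156, a(12)=116516, a(13)=-187212, a(14)=212292, a(15)=-29420; answer -29420
Stage 2: U1 = -29420; r = 29420; squarings mod 677: 534^1=534, 534^2=139, 534^4=365, 534^8=533, 534^16=426, 534^32=40, 534^64=246, 534^128=263, 534^256=115, 534^512=362, 534^1024=383, 534^2048=457, 534^4096=333, 534^8192=538, 534^16384=365; 534^29420 = 534^4 * 534^8 * 534^32 * 534^64 * 534^128 * 534^512 * 534^4096 * 534^8192 * 534^16384 = 333 (mod 677); answer 333
Stage 3: U2 = 333; w = -8; f(2) = -1*(35) + 2*(-8) = -51; iterating: f(2)=-51, f(3)=121, f(4)=-223, f(5)=465, f(6)=-911, f(7)=1841, f(8)=-3663, f(9)=7345, f(10)=-14671; answer -14671

-14671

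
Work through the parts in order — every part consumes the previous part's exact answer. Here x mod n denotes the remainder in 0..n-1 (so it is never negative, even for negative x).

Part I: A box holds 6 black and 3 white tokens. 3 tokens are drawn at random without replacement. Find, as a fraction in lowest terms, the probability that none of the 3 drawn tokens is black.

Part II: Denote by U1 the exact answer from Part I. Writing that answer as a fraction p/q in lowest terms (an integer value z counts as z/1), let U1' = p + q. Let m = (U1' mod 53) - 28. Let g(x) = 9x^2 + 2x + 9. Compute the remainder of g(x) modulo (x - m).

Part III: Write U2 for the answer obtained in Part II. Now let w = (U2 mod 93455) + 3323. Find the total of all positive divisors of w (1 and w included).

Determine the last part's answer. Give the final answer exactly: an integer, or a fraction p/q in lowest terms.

Part I: total draws C(9,3) = 84; favorable C(3,3) = 1; P = 1/84; answer 1/84
Part II: U1 = 1/84; threaded value p + q = 85; m = 4; remainder = value at the root: 9*(4)^2 + 2*(4)^1 + 9 = (144) + (8) + (9) = 161; answer 161
Part III: U2 = 161; w = 3484; 3484 = 2^2 * 13 * 67; sigma = (1 + 2 + 4) * (1 + 13) * (1 + 67) = 7 * 14 * 68 = 6664; answer 6664

6664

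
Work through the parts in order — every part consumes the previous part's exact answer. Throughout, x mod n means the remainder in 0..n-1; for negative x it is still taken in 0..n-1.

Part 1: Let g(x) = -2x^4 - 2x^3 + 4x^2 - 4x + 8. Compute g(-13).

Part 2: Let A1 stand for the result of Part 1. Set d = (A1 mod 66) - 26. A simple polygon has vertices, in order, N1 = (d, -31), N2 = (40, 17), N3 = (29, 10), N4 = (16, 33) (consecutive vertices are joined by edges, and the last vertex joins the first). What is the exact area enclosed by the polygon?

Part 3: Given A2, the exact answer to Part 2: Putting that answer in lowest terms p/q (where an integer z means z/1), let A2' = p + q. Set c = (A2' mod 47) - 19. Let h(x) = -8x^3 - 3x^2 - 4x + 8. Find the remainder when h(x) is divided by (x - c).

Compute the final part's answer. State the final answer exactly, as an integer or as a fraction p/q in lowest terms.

Part 1: -2*(-13)^4 - 2*(-13)^3 + 4*(-13)^2 - 4*(-13)^1 + 8 = (-57122) + (4394) + (676) + (52) + (8) = -51992; answer -51992
Part 2: A1 = -51992; d = -10; cross terms: (-10*17 - 40*-31)=1070, (40*10 - 29*17)=-93, (29*33 - 16*10)=797, (16*-31 - -10*33)=-166; twice the area = |1608| = 1608; area = 804; answer 804
Part 3: A2 = 804; threaded value p + q = 805; c = -13; remainder = value at the root: -8*(-13)^3 - 3*(-13)^2 - 4*(-13)^1 + 8 = (17576) + (-507) + (52) + (8) = 17129; answer 17129

17129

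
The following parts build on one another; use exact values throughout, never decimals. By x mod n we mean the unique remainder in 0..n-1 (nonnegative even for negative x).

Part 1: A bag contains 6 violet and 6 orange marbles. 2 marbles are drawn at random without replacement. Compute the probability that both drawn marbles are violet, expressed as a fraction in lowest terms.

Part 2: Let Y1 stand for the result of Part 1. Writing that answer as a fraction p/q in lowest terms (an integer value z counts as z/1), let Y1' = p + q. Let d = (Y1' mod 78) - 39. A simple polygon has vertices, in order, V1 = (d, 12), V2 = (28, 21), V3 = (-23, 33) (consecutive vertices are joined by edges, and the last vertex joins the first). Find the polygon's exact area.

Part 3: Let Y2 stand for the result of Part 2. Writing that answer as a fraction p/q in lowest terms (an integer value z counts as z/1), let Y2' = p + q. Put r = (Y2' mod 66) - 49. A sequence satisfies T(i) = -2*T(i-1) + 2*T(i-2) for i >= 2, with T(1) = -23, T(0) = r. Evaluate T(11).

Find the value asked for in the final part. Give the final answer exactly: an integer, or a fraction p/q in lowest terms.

7776

Part 1: total draws C(12,2) = 66; favorable C(6,2) = 15; P = 5/22; answer 5/22
Part 2: Y1 = 5/22; threaded value p + q = 27; d = -12; cross terms: (-12*21 - 28*12)=-588, (28*33 - -23*21)=1407, (-23*12 - -12*33)=120; twice the area = |939| = 939; area = 939/2; answer 939/2
Part 3: Y2 = 939/2; threaded value p + q = 941; r = -32; T(2) = -2*(-23) + 2*(-32) = -18; iterating: T(2)=-18, T(3)=-10, T(4)=-16, T(5)=12, T(6)=-56, T(7)=136, T(8)=-384, T(9)=1040, T(10)=-2848, T(11)=7776; answer 7776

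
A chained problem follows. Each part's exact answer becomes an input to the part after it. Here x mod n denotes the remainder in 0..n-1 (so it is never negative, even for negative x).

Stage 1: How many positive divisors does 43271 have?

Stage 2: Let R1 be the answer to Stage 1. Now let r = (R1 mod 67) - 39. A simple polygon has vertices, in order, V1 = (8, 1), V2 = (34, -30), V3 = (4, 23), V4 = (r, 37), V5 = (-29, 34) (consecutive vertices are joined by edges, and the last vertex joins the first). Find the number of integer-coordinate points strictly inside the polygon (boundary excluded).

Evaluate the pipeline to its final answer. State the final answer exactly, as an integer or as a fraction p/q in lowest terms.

569

Stage 1: 43271 is prime, so its only divisors are 1 and 43271; count = 2; answer 2
Stage 2: R1 = 2; r = -37; cross terms: (8*-30 - 34*1)=-274, (34*23 - 4*-30)=902, (4*37 - -37*23)=999, (-37*34 - -29*37)=-185, (-29*1 - 8*34)=-301; twice the area = |1141| = 1141; area = 1141/2; boundary points = 1 + 1 + 1 + 1 + 1 = 5; strictly interior points = area - boundary/2 + 1 = 569; answer 569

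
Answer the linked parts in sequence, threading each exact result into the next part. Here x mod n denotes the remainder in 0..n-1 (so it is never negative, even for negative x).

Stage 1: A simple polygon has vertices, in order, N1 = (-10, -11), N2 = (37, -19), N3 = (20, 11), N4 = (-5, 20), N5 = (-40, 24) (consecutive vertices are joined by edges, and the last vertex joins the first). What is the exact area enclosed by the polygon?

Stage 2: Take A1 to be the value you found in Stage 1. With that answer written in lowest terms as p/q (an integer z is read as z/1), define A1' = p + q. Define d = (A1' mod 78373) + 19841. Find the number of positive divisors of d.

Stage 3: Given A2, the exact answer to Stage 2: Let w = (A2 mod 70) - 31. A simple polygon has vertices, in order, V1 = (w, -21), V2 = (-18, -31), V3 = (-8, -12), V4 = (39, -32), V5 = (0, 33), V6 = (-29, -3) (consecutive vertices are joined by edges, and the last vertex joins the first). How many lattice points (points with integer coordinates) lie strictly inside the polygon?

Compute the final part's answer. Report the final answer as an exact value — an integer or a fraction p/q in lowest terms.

1893

Stage 1: cross terms: (-10*-19 - 37*-11)=597, (37*11 - 20*-19)=787, (20*20 - -5*11)=455, (-5*24 - -40*20)=680, (-40*-11 - -10*24)=680; twice the area = |3199| = 3199; area = 3199/2; answer 3199/2
Stage 2: A1 = 3199/2; threaded value p + q = 3201; d = 23042; 23042 = 2 * 41 * 281; number of divisors = (1+1) * (1+1) * (1+1) = 8; answer 8
Stage 3: A2 = 8; w = -23; cross terms: (-23*-31 - -18*-21)=335, (-18*-12 - -8*-31)=-32, (-8*-32 - 39*-12)=724, (39*33 - 0*-32)=1287, (0*-3 - -29*33)=957, (-29*-21 - -23*-3)=540; twice the area = |3811| = 3811; area = 3811/2; boundary points = 5 + 1 + 1 + 13 + 1 + 6 = 27; strictly interior points = area - boundary/2 + 1 = 1893; answer 1893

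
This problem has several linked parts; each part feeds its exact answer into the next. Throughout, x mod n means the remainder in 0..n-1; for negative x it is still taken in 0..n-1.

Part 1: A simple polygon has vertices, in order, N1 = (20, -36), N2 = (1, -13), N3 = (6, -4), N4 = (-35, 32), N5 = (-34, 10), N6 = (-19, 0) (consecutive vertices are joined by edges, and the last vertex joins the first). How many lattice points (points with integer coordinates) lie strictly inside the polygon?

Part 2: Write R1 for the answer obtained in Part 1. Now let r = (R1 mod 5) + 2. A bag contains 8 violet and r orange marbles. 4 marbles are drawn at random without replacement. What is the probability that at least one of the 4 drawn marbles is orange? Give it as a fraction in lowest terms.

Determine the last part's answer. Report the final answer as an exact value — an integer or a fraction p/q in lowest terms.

Part 1: cross terms: (20*-13 - 1*-36)=-224, (1*-4 - 6*-13)=74, (6*32 - -35*-4)=52, (-35*10 - -34*32)=738, (-34*0 - -19*10)=190, (-19*-36 - 20*0)=684; twice the area = |1514| = 1514; area = 757; boundary points = 1 + 1 + 1 + 1 + 5 + 3 = 12; strictly interior points = area - boundary/2 + 1 = 752; answer 752
Part 2: R1 = 752; r = 4; total draws C(12,4) = 495; complement C(8,4) = 70; favorable 495 - 70 = 425; P = 85/99; answer 85/99

85/99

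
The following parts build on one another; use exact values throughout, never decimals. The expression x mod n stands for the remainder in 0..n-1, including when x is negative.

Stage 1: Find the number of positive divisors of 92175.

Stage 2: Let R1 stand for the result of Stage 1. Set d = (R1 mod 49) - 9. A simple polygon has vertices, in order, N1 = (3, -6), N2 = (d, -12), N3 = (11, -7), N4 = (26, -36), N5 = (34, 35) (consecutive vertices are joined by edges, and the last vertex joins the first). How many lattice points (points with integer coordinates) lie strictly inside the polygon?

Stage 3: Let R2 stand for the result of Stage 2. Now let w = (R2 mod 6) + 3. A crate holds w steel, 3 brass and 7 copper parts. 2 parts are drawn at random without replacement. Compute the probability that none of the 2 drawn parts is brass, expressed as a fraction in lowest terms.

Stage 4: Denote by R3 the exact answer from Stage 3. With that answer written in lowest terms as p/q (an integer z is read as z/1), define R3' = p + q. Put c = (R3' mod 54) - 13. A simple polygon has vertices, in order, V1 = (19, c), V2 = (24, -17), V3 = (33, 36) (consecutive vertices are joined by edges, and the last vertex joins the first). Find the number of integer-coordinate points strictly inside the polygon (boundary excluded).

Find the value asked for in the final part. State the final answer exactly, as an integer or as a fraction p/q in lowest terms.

Stage 1: 92175 = 3 * 5^2 * 1229; number of divisors = (1+1) * (2+1) * (1+1) = 12; answer 12
Stage 2: R1 = 12; d = 3; cross terms: (3*-12 - 3*-6)=-18, (3*-7 - 11*-12)=111, (11*-36 - 26*-7)=-214, (26*35 - 34*-36)=2134, (34*-6 - 3*35)=-309; twice the area = |1704| = 1704; area = 852; boundary points = 6 + 1 + 1 + 1 + 1 = 10; strictly interior points = area - boundary/2 + 1 = 848; answer 848
Stage 3: R2 = 848; w = 5; total draws C(15,2) = 105; favorable C(12,2) = 66; P = 22/35; answer 22/35
Stage 4: R3 = 22/35; threaded value p + q = 57; c = -10; cross terms: (19*-17 - 24*-10)=-83, (24*36 - 33*-17)=1425, (33*-10 - 19*36)=-1014; twice the area = |328| = 328; area = 164; boundary points = 1 + 1 + 2 = 4; strictly interior points = area - boundary/2 + 1 = 163; answer 163

163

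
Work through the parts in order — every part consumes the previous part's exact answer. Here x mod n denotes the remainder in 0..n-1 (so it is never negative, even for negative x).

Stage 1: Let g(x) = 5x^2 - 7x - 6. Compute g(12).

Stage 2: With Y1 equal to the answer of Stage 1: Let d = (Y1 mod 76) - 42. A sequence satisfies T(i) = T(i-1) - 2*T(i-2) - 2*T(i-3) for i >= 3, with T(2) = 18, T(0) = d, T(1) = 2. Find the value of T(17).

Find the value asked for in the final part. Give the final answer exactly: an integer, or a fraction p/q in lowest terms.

-135346

Stage 1: 5*(12)^2 - 7*(12)^1 - 6 = (720) + (-84) + (-6) = 630; answer 630
Stage 2: Y1 = 630; d = -20; T(3) = 1*(18) - 2*(2) - 2*(-20) = 54; iterating: T(3)=54, T(4)=14, T(5)=-130, T(6)=-266, T(7)=-34, T(8)=758, T(9)=1358, T(10)=-90, T(11)=-4322, T(12)=-6858, T(13)=1966, T(14)=24326, T(15)=34110, T(16)=-18474, T(17)=-135346; answer -135346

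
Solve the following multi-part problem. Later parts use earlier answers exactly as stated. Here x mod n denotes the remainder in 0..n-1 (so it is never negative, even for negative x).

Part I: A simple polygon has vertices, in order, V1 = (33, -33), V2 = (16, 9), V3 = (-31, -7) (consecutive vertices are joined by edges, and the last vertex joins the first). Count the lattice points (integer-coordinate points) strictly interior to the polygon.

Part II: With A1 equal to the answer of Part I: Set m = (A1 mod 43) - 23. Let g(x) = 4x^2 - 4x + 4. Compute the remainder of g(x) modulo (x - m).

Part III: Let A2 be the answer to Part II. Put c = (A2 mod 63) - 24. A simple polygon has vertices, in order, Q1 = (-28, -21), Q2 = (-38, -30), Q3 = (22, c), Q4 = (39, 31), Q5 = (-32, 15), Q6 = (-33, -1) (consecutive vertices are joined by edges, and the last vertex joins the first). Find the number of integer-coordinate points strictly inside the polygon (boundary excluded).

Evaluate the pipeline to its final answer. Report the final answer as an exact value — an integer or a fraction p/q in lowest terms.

Part I: cross terms: (33*9 - 16*-33)=825, (16*-7 - -31*9)=167, (-31*-33 - 33*-7)=1254; twice the area = |2246| = 2246; area = 1123; boundary points = 1 + 1 + 2 = 4; strictly interior points = area - boundary/2 + 1 = 1122; answer 1122
Part II: A1 = 1122; m = -19; remainder = value at the root: 4*(-19)^2 - 4*(-19)^1 + 4 = (1444) + (76) + (4) = 1524; answer 1524
Part III: A2 = 1524; c = -12; cross terms: (-28*-30 - -38*-21)=42, (-38*-12 - 22*-30)=1116, (22*31 - 39*-12)=1150, (39*15 - -32*31)=1577, (-32*-1 - -33*15)=527, (-33*-21 - -28*-1)=665; twice the area = |5077| = 5077; area = 5077/2; boundary points = 1 + 6 + 1 + 1 + 1 + 5 = 15; strictly interior points = area - boundary/2 + 1 = 2532; answer 2532

2532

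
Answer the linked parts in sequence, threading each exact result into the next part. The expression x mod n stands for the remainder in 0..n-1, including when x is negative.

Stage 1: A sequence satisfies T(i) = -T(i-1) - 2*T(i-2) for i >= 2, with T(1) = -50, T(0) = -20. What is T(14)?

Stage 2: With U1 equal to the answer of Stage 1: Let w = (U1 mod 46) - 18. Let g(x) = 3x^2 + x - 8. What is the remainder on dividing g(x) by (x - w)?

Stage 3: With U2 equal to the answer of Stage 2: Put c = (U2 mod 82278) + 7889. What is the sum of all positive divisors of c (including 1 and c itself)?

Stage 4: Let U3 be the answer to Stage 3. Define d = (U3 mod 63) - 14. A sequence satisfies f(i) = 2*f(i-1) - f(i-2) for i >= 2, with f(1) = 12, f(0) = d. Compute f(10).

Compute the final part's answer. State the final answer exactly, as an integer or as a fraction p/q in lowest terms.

-159

Stage 1: T(2) = -1*(-50) - 2*(-20) = 90; iterating: T(2)=90, T(3)=10, T(4)=-190, T(5)=170, T(6)=210, T(7)=-550, T(8)=130, T(9)=970, T(10)=-1230, T(11)=-710, T(12)=3170, T(13)=-1750, T(14)=-4590; answer -4590
Stage 2: U1 = -4590; w = -8; remainder = value at the root: 3*(-8)^2 + 1*(-8)^1 - 8 = (192) + (-8) + (-8) = 176; answer 176
Stage 3: U2 = 176; c = 8065; 8065 = 5 * 1613; sigma = (1 + 5) * (1 + 1613) = 6 * 1614 = 9684; answer 9684
Stage 4: U3 = 9684; d = 31; f(2) = 2*(12) - 1*(31) = -7; iterating: f(2)=-7, f(3)=-26, f(4)=-45, f(5)=-64, f(6)=-83, f(7)=-102, f(8)=-121, f(9)=-140, f(10)=-159; answer -159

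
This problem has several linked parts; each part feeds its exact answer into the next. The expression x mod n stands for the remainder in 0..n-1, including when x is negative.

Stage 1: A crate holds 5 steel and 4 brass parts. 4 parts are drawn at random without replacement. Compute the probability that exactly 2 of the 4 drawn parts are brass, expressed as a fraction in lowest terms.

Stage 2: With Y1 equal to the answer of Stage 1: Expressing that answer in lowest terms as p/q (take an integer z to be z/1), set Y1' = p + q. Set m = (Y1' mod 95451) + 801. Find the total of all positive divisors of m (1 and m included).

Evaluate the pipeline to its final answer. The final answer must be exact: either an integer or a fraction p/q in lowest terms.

1778

Stage 1: total draws C(9,4) = 126; favorable C(4,2)*C(5,2) = 60; P = 10/21; answer 10/21
Stage 2: Y1 = 10/21; threaded value p + q = 31; m = 832; 832 = 2^6 * 13; sigma = (1 + 2 + 4 + 8 + 16 + 32 + 64) * (1 + 13) = 127 * 14 = 1778; answer 1778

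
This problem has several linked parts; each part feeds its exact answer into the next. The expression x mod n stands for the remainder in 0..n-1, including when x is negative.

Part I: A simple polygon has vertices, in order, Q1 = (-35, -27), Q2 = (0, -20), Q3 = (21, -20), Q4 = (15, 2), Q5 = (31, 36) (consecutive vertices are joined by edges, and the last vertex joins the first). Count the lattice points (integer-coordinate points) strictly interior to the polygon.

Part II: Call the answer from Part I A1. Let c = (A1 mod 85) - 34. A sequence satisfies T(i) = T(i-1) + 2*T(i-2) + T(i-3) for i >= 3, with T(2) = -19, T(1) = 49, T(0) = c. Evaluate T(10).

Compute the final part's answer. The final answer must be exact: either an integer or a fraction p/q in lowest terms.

Part I: cross terms: (-35*-20 - 0*-27)=700, (0*-20 - 21*-20)=420, (21*2 - 15*-20)=342, (15*36 - 31*2)=478, (31*-27 - -35*36)=423; twice the area = |2363| = 2363; area = 2363/2; boundary points = 7 + 21 + 2 + 2 + 3 = 35; strictly interior points = area - boundary/2 + 1 = 1165; answer 1165
Part II: A1 = 1165; c = 26; T(3) = 1*(-19) + 2*(49) + 1*(26) = 105; iterating: T(3)=105, T(4)=116, T(5)=307, T(6)=644, T(7)=1374, T(8)=2969, T(9)=6361, T(10)=13673; answer 13673

13673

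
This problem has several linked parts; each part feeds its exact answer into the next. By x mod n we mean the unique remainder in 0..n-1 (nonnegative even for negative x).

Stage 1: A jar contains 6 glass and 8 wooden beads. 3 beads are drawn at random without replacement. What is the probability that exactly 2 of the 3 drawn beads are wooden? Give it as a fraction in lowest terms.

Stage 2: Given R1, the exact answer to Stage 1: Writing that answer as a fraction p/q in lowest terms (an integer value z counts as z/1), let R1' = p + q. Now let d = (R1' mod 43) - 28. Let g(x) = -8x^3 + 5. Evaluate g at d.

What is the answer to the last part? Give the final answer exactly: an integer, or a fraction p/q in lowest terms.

5837

Stage 1: total draws C(14,3) = 364; favorable C(8,2)*C(6,1) = 168; P = 6/13; answer 6/13
Stage 2: R1 = 6/13; threaded value p + q = 19; d = -9; -8*(-9)^3 + 5 = (5832) + (5) = 5837; answer 5837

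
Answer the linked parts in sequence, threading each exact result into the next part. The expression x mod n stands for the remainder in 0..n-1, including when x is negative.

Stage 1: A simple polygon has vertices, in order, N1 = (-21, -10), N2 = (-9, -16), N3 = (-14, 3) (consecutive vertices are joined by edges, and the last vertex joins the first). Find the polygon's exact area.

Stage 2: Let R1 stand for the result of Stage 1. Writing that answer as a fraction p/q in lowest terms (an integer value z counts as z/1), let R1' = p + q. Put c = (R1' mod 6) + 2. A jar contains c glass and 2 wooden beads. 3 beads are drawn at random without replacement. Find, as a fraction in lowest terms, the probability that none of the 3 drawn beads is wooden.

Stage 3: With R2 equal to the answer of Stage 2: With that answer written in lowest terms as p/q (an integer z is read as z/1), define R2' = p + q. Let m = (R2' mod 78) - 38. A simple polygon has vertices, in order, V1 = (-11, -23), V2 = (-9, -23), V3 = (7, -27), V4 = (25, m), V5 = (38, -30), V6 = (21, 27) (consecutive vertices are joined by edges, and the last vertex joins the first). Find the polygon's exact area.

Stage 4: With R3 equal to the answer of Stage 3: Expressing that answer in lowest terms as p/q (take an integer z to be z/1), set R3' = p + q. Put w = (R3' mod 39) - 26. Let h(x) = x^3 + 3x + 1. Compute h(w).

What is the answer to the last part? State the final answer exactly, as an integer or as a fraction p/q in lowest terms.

-4963

Stage 1: cross terms: (-21*-16 - -9*-10)=246, (-9*3 - -14*-16)=-251, (-14*-10 - -21*3)=203; twice the area = |198| = 198; area = 99; answer 99
Stage 2: R1 = 99; threaded value p + q = 100; c = 6; total draws C(8,3) = 56; favorable C(6,3) = 20; P = 5/14; answer 5/14
Stage 3: R2 = 5/14; threaded value p + q = 19; m = -19; cross terms: (-11*-23 - -9*-23)=46, (-9*-27 - 7*-23)=404, (7*-19 - 25*-27)=542, (25*-30 - 38*-19)=-28, (38*27 - 21*-30)=1656, (21*-23 - -11*27)=-186; twice the area = |2434| = 2434; area = 1217; answer 1217
Stage 4: R3 = 1217; threaded value p + q = 1218; w = -17; 1*(-17)^3 + 3*(-17)^1 + 1 = (-4913) + (-51) + (1) = -4963; answer -4963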